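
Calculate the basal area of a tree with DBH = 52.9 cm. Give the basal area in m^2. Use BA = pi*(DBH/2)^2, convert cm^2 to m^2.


Formula: BA = pi * (DBH/2)^2 / 10000  (cm^2 to m^2)
Radius = DBH/2 = 52.9/2 = 26.45 cm
BA = pi * 26.45^2 / 10000
   = 2197.8661 cm^2 / 10000
   = 0.2198 m^2

0.2198


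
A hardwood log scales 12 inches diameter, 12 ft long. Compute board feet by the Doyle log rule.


Doyle: BF = (D - 4)^2 * L / 16
Adjusted diameter = 12 - 4 = 8 in
(D-4)^2 = 8^2 = 64
BF = 64 * 12 / 16 = 48 BF

48


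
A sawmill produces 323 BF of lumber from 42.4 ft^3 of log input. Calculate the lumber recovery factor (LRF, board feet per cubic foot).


Formula: LRF = Lumber Output (BF) / Log Input (ft^3)
LRF = 323 BF / 42.4 ft^3
LRF = 7.62 BF/ft^3

7.62


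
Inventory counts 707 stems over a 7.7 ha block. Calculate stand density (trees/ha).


Formula: Stand Density = N_trees / Area_ha
Density = 707 trees / 7.7 ha
Density = 92 trees/ha

92


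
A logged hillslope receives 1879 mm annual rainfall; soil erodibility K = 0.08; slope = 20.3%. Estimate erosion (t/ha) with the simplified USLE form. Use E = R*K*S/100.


Formula: E = R * K * S / 100  (simplified USLE)
R * K = 1879 * 0.08 = 150.32
E = 150.32 * 20.3 / 100 = 30.51 t/ha

30.51


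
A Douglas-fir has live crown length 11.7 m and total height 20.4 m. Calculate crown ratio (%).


Formula: Crown Ratio = (Crown Length / Total Height) * 100
CR = (11.7 m / 20.4 m) * 100
CR = 0.5735 * 100 = 57.4%

57.4


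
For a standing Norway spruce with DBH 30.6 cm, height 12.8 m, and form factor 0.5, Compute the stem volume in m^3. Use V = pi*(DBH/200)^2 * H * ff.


Formula: V = pi * (DBH/200)^2 * H * ff
Radius = DBH/200 = 30.6/200 = 0.153 m
Radius^2 = 0.153^2 = 0.023409 m^2
V = pi * 0.023409 * 12.8 * 0.5
V = 0.471 m^3

0.471


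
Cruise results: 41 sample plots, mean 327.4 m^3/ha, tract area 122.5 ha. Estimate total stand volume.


Formula: Total Volume = Mean Volume per ha * Total Area
Total Volume = 327.4 m^3/ha * 122.5 ha
Total Volume = 40107 m^3

40107


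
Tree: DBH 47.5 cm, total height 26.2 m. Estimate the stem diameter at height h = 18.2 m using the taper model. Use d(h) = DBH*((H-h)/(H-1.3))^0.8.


Taper: d(h) = DBH * ((H - h) / (H - 1.3))^0.8
Numerator = H - h = 26.2 - 18.2 = 8.0 m
Denominator = H - 1.3 = 26.2 - 1.3 = 24.9 m
Ratio = 8.0 / 24.9 = 0.32129
d = 47.5 * 0.32129^0.8 = 19.2 cm

19.2


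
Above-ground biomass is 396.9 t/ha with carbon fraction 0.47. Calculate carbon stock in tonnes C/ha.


Formula: Carbon Stock = Biomass * Carbon Fraction
C = 396.9 t/ha * 0.47
C = 186.5 t C/ha

186.5


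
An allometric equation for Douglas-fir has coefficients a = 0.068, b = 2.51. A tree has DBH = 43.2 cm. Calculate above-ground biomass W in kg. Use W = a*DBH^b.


Formula: W = a * DBH^b  (allometric power law)
DBH^b = 43.2^2.51 = 12736.9136
W = 0.068 * 12736.9136 = 866.1 kg

866.1


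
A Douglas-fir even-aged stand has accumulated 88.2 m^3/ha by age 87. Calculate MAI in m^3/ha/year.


Formula: MAI = Total Volume / Stand Age
MAI = 88.2 m^3/ha / 87 years
MAI = 1.01 m^3/ha/year

1.01


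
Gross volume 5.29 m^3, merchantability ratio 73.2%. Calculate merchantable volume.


Formula: MV = V_total * (merchantable_pct / 100)
Merchantable fraction = 73.2% / 100 = 0.732
MV = 5.29 m^3 * 0.732 = 3.872 m^3

3.872


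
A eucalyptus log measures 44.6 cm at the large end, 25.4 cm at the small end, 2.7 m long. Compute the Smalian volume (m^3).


Smalian: V = (A1 + A2)/2 * L,  A = pi*(D/200)^2
A1 = pi*(44.6/200)^2 = 0.156228 m^2
A2 = pi*(25.4/200)^2 = 0.050671 m^2
V = (0.156228+0.050671)/2*2.7 = 0.2793 m^3

0.2793


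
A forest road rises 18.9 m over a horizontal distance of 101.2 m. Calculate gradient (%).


Formula: Gradient = rise / run * 100
Gradient = 18.9 / 101.2 * 100 = 18.7%

18.7


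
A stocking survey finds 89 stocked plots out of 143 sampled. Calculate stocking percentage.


Formula: Stocking % = stocked plots / total plots * 100
Stocking = 89 / 143 * 100
Stocking = 0.6224 * 100 = 62.2%

62.2


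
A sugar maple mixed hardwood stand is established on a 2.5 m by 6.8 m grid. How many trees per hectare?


Formula: TPH = 10000 m^2/ha / (spacing_x * spacing_y)
Area per tree = 2.5 m * 6.8 m = 17.0 m^2
TPH = 10000 / 17.0 = 588 trees/ha

588


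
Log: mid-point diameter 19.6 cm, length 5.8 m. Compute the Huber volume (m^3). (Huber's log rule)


Huber: V = Am * L,  Am = pi*(Dm/200)^2
Am = pi*(19.6/200)^2 = 0.030172 m^2
V = 0.030172*5.8 = 0.175 m^3

0.175


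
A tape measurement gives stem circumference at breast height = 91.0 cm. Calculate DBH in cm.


Formula: DBH = C / pi
DBH = 91.0 / pi
pi = 3.14159...
DBH = 29.0 cm

29.0


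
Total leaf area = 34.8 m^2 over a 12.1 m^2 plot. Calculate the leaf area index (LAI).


Formula: LAI = total leaf area / ground area  (dimensionless)
LAI = 34.8 m^2 / 12.1 m^2
LAI = 2.88

2.88


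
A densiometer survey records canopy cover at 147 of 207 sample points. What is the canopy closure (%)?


Formula: Canopy closure = covered points / total points * 100
Closure = 147 / 207 * 100
Closure = 0.7101 * 100 = 71.0%

71.0


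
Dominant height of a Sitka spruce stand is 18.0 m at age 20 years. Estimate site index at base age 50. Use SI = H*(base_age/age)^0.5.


Formula: SI = H_dom * (base_age / age)^0.5
Age ratio = 50 / 20 = 2.5
sqrt(age_ratio) = 1.58114
SI = 18.0 * 1.58114 = 28.5 m

28.5


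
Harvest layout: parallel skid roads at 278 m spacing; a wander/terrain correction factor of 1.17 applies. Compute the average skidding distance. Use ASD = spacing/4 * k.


Formula: ASD = (spacing / 4) * correction
Uncorrected distance = spacing / 4 = 278 / 4 = 69.5 m
ASD = 69.5 * 1.17 = 81 m

81


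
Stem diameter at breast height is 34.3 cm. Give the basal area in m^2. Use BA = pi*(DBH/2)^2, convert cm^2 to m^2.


Formula: BA = pi * (DBH/2)^2 / 10000  (cm^2 to m^2)
Radius = DBH/2 = 34.3/2 = 17.15 cm
BA = pi * 17.15^2 / 10000
   = 924.0131 cm^2 / 10000
   = 0.0924 m^2

0.0924


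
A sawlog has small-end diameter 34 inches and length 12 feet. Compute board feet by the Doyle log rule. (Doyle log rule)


Doyle: BF = (D - 4)^2 * L / 16
Adjusted diameter = 34 - 4 = 30 in
(D-4)^2 = 30^2 = 900
BF = 900 * 12 / 16 = 675 BF

675


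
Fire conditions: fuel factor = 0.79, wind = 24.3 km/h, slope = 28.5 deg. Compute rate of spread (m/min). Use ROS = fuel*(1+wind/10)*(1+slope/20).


Formula: ROS = fuel * (1 + wind/10) * (1 + slope/20)
Wind factor = 1 + 24.3/10 = 3.43
Slope factor = 1 + 28.5/20 = 2.425
ROS = 0.79 * 3.43 * 2.425 = 6.57 m/min

6.57


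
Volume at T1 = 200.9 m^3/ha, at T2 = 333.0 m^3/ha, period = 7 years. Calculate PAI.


Formula: PAI = (V_T2 - V_T1) / (T2 - T1)
Volume increment = 333.0 - 200.9 = 132.1 m^3/ha
PAI = 132.1 / 7 = 18.87 m^3/ha/year

18.87


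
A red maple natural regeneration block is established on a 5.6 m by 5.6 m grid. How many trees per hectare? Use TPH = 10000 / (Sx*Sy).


Formula: TPH = 10000 m^2/ha / (spacing_x * spacing_y)
Area per tree = 5.6 m * 5.6 m = 31.36 m^2
TPH = 10000 / 31.36 = 319 trees/ha

319


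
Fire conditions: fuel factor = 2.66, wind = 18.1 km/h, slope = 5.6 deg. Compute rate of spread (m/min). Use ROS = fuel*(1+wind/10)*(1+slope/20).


Formula: ROS = fuel * (1 + wind/10) * (1 + slope/20)
Wind factor = 1 + 18.1/10 = 2.81
Slope factor = 1 + 5.6/20 = 1.28
ROS = 2.66 * 2.81 * 1.28 = 9.57 m/min

9.57


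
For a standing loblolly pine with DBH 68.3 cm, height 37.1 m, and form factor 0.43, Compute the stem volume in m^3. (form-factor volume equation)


Formula: V = pi * (DBH/200)^2 * H * ff
Radius = DBH/200 = 68.3/200 = 0.3415 m
Radius^2 = 0.3415^2 = 0.11662225 m^2
V = pi * 0.11662225 * 37.1 * 0.43
V = 5.845 m^3

5.845


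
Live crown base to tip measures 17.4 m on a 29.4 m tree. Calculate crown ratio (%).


Formula: Crown Ratio = (Crown Length / Total Height) * 100
CR = (17.4 m / 29.4 m) * 100
CR = 0.5918 * 100 = 59.2%

59.2


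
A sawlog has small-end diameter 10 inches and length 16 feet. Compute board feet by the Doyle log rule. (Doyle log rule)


Doyle: BF = (D - 4)^2 * L / 16
Adjusted diameter = 10 - 4 = 6 in
(D-4)^2 = 6^2 = 36
BF = 36 * 16 / 16 = 36 BF

36


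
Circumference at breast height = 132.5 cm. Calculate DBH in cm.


Formula: DBH = C / pi
DBH = 132.5 / pi
pi = 3.14159...
DBH = 42.2 cm

42.2


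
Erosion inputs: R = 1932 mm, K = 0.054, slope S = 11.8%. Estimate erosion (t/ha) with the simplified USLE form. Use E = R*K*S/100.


Formula: E = R * K * S / 100  (simplified USLE)
R * K = 1932 * 0.054 = 104.328
E = 104.328 * 11.8 / 100 = 12.31 t/ha

12.31


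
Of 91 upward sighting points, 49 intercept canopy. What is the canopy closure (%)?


Formula: Canopy closure = covered points / total points * 100
Closure = 49 / 91 * 100
Closure = 0.5385 * 100 = 53.8%

53.8


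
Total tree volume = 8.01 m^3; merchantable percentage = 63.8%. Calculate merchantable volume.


Formula: MV = V_total * (merchantable_pct / 100)
Merchantable fraction = 63.8% / 100 = 0.638
MV = 8.01 m^3 * 0.638 = 5.11 m^3

5.11


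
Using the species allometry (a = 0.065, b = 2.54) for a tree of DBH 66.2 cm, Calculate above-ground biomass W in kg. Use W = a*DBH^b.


Formula: W = a * DBH^b  (allometric power law)
DBH^b = 66.2^2.54 = 42167.6398
W = 0.065 * 42167.6398 = 2740.9 kg

2740.9


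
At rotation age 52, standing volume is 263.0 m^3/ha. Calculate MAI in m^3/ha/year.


Formula: MAI = Total Volume / Stand Age
MAI = 263.0 m^3/ha / 52 years
MAI = 5.06 m^3/ha/year

5.06


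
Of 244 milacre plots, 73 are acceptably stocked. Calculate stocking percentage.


Formula: Stocking % = stocked plots / total plots * 100
Stocking = 73 / 244 * 100
Stocking = 0.2992 * 100 = 29.9%

29.9


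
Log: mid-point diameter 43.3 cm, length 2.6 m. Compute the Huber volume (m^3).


Huber: V = Am * L,  Am = pi*(Dm/200)^2
Am = pi*(43.3/200)^2 = 0.147254 m^2
V = 0.147254*2.6 = 0.3829 m^3

0.3829


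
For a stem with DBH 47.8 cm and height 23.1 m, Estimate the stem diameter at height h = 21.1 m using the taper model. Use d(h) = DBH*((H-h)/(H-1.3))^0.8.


Taper: d(h) = DBH * ((H - h) / (H - 1.3))^0.8
Numerator = H - h = 23.1 - 21.1 = 2.0 m
Denominator = H - 1.3 = 23.1 - 1.3 = 21.8 m
Ratio = 2.0 / 21.8 = 0.09174
d = 47.8 * 0.09174^0.8 = 7.1 cm

7.1


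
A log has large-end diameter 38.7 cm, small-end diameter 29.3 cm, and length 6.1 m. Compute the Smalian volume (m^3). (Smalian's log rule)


Smalian: V = (A1 + A2)/2 * L,  A = pi*(D/200)^2
A1 = pi*(38.7/200)^2 = 0.117628 m^2
A2 = pi*(29.3/200)^2 = 0.067426 m^2
V = (0.117628+0.067426)/2*6.1 = 0.5644 m^3

0.5644


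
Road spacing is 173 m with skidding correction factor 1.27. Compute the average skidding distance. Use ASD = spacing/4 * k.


Formula: ASD = (spacing / 4) * correction
Uncorrected distance = spacing / 4 = 173 / 4 = 43.25 m
ASD = 43.25 * 1.27 = 55 m

55


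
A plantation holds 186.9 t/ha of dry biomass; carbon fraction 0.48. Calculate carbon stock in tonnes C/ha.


Formula: Carbon Stock = Biomass * Carbon Fraction
C = 186.9 t/ha * 0.48
C = 89.7 t C/ha

89.7


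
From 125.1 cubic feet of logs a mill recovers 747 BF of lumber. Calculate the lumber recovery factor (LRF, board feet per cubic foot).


Formula: LRF = Lumber Output (BF) / Log Input (ft^3)
LRF = 747 BF / 125.1 ft^3
LRF = 5.97 BF/ft^3

5.97


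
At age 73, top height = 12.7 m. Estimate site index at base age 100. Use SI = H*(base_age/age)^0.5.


Formula: SI = H_dom * (base_age / age)^0.5
Age ratio = 100 / 73 = 1.36986
sqrt(age_ratio) = 1.17041
SI = 12.7 * 1.17041 = 14.9 m

14.9


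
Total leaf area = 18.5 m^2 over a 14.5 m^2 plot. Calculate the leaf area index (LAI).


Formula: LAI = total leaf area / ground area  (dimensionless)
LAI = 18.5 m^2 / 14.5 m^2
LAI = 1.28

1.28


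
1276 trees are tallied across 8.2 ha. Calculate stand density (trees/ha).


Formula: Stand Density = N_trees / Area_ha
Density = 1276 trees / 8.2 ha
Density = 156 trees/ha

156


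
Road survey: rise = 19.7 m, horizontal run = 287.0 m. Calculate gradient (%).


Formula: Gradient = rise / run * 100
Gradient = 19.7 / 287.0 * 100 = 6.9%

6.9


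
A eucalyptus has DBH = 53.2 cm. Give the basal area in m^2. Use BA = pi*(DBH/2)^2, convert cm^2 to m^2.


Formula: BA = pi * (DBH/2)^2 / 10000  (cm^2 to m^2)
Radius = DBH/2 = 53.2/2 = 26.6 cm
BA = pi * 26.6^2 / 10000
   = 2222.8653 cm^2 / 10000
   = 0.2223 m^2

0.2223


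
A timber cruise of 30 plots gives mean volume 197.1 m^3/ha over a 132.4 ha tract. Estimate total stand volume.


Formula: Total Volume = Mean Volume per ha * Total Area
Total Volume = 197.1 m^3/ha * 132.4 ha
Total Volume = 26096 m^3

26096


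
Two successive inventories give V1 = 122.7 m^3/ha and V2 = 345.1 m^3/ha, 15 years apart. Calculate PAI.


Formula: PAI = (V_T2 - V_T1) / (T2 - T1)
Volume increment = 345.1 - 122.7 = 222.4 m^3/ha
PAI = 222.4 / 15 = 14.83 m^3/ha/year

14.83


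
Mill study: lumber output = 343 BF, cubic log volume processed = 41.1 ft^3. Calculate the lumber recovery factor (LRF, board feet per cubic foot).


Formula: LRF = Lumber Output (BF) / Log Input (ft^3)
LRF = 343 BF / 41.1 ft^3
LRF = 8.35 BF/ft^3

8.35


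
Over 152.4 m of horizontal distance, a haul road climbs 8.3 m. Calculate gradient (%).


Formula: Gradient = rise / run * 100
Gradient = 8.3 / 152.4 * 100 = 5.4%

5.4


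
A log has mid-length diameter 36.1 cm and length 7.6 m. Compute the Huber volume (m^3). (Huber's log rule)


Huber: V = Am * L,  Am = pi*(Dm/200)^2
Am = pi*(36.1/200)^2 = 0.102354 m^2
V = 0.102354*7.6 = 0.7779 m^3

0.7779


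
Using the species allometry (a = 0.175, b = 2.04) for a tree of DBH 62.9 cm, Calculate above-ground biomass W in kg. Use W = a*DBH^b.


Formula: W = a * DBH^b  (allometric power law)
DBH^b = 62.9^2.04 = 4669.252
W = 0.175 * 4669.252 = 817.1 kg

817.1


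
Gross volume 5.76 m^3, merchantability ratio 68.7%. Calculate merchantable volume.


Formula: MV = V_total * (merchantable_pct / 100)
Merchantable fraction = 68.7% / 100 = 0.687
MV = 5.76 m^3 * 0.687 = 3.957 m^3

3.957


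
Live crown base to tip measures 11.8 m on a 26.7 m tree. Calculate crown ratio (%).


Formula: Crown Ratio = (Crown Length / Total Height) * 100
CR = (11.8 m / 26.7 m) * 100
CR = 0.4419 * 100 = 44.2%

44.2


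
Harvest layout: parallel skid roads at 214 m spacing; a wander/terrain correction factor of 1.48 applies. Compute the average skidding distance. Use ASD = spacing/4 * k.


Formula: ASD = (spacing / 4) * correction
Uncorrected distance = spacing / 4 = 214 / 4 = 53.5 m
ASD = 53.5 * 1.48 = 79 m

79


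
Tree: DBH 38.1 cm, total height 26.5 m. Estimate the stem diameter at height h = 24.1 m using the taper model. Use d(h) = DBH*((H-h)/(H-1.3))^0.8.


Taper: d(h) = DBH * ((H - h) / (H - 1.3))^0.8
Numerator = H - h = 26.5 - 24.1 = 2.4 m
Denominator = H - 1.3 = 26.5 - 1.3 = 25.2 m
Ratio = 2.4 / 25.2 = 0.09524
d = 38.1 * 0.09524^0.8 = 5.8 cm

5.8


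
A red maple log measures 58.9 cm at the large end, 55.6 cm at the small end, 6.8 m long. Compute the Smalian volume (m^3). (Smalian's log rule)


Smalian: V = (A1 + A2)/2 * L,  A = pi*(D/200)^2
A1 = pi*(58.9/200)^2 = 0.272471 m^2
A2 = pi*(55.6/200)^2 = 0.242795 m^2
V = (0.272471+0.242795)/2*6.8 = 1.7519 m^3

1.7519


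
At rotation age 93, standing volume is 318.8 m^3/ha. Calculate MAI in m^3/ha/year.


Formula: MAI = Total Volume / Stand Age
MAI = 318.8 m^3/ha / 93 years
MAI = 3.43 m^3/ha/year

3.43


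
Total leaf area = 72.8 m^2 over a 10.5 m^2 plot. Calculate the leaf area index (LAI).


Formula: LAI = total leaf area / ground area  (dimensionless)
LAI = 72.8 m^2 / 10.5 m^2
LAI = 6.93

6.93


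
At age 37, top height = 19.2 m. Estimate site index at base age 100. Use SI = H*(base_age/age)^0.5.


Formula: SI = H_dom * (base_age / age)^0.5
Age ratio = 100 / 37 = 2.7027
sqrt(age_ratio) = 1.64399
SI = 19.2 * 1.64399 = 31.6 m

31.6


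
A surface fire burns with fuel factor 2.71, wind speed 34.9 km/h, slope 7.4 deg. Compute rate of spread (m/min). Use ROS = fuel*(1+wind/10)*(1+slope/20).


Formula: ROS = fuel * (1 + wind/10) * (1 + slope/20)
Wind factor = 1 + 34.9/10 = 4.49
Slope factor = 1 + 7.4/20 = 1.37
ROS = 2.71 * 4.49 * 1.37 = 16.67 m/min

16.67


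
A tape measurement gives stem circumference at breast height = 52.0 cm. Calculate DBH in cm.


Formula: DBH = C / pi
DBH = 52.0 / pi
pi = 3.14159...
DBH = 16.6 cm

16.6


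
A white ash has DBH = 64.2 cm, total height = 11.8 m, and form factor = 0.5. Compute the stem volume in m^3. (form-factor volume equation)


Formula: V = pi * (DBH/200)^2 * H * ff
Radius = DBH/200 = 64.2/200 = 0.321 m
Radius^2 = 0.321^2 = 0.103041 m^2
V = pi * 0.103041 * 11.8 * 0.5
V = 1.91 m^3

1.91


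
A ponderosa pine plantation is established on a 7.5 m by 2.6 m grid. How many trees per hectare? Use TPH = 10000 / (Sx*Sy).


Formula: TPH = 10000 m^2/ha / (spacing_x * spacing_y)
Area per tree = 7.5 m * 2.6 m = 19.5 m^2
TPH = 10000 / 19.5 = 513 trees/ha

513


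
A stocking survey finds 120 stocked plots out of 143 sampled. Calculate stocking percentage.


Formula: Stocking % = stocked plots / total plots * 100
Stocking = 120 / 143 * 100
Stocking = 0.8392 * 100 = 83.9%

83.9


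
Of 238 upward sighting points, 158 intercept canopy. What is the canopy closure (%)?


Formula: Canopy closure = covered points / total points * 100
Closure = 158 / 238 * 100
Closure = 0.6639 * 100 = 66.4%

66.4


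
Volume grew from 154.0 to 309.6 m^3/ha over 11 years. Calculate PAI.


Formula: PAI = (V_T2 - V_T1) / (T2 - T1)
Volume increment = 309.6 - 154.0 = 155.6 m^3/ha
PAI = 155.6 / 11 = 14.15 m^3/ha/year

14.15


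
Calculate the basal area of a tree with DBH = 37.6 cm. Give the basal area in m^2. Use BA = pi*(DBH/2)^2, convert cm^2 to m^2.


Formula: BA = pi * (DBH/2)^2 / 10000  (cm^2 to m^2)
Radius = DBH/2 = 37.6/2 = 18.8 cm
BA = pi * 18.8^2 / 10000
   = 1110.3645 cm^2 / 10000
   = 0.111 m^2

0.111


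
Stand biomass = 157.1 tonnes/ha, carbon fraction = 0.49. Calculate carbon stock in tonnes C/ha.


Formula: Carbon Stock = Biomass * Carbon Fraction
C = 157.1 t/ha * 0.49
C = 77.0 t C/ha

77.0


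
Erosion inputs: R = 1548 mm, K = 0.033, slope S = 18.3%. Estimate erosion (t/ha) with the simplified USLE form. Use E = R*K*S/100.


Formula: E = R * K * S / 100  (simplified USLE)
R * K = 1548 * 0.033 = 51.084
E = 51.084 * 18.3 / 100 = 9.35 t/ha

9.35


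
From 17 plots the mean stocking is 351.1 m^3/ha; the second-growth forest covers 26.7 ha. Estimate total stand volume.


Formula: Total Volume = Mean Volume per ha * Total Area
Total Volume = 351.1 m^3/ha * 26.7 ha
Total Volume = 9374 m^3

9374


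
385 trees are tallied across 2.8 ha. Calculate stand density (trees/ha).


Formula: Stand Density = N_trees / Area_ha
Density = 385 trees / 2.8 ha
Density = 138 trees/ha

138


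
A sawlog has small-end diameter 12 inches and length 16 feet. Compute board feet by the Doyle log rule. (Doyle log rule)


Doyle: BF = (D - 4)^2 * L / 16
Adjusted diameter = 12 - 4 = 8 in
(D-4)^2 = 8^2 = 64
BF = 64 * 16 / 16 = 64 BF

64


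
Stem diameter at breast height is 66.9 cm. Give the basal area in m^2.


Formula: BA = pi * (DBH/2)^2 / 10000  (cm^2 to m^2)
Radius = DBH/2 = 66.9/2 = 33.45 cm
BA = pi * 33.45^2 / 10000
   = 3515.1359 cm^2 / 10000
   = 0.3515 m^2

0.3515


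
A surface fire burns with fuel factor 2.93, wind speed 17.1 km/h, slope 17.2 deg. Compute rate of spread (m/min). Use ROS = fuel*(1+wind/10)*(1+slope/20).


Formula: ROS = fuel * (1 + wind/10) * (1 + slope/20)
Wind factor = 1 + 17.1/10 = 2.71
Slope factor = 1 + 17.2/20 = 1.86
ROS = 2.93 * 2.71 * 1.86 = 14.77 m/min

14.77


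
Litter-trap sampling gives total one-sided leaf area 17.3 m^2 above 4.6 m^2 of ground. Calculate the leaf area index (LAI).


Formula: LAI = total leaf area / ground area  (dimensionless)
LAI = 17.3 m^2 / 4.6 m^2
LAI = 3.76

3.76


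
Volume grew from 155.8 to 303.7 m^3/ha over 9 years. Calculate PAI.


Formula: PAI = (V_T2 - V_T1) / (T2 - T1)
Volume increment = 303.7 - 155.8 = 147.9 m^3/ha
PAI = 147.9 / 9 = 16.43 m^3/ha/year

16.43


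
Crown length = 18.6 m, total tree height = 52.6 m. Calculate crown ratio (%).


Formula: Crown Ratio = (Crown Length / Total Height) * 100
CR = (18.6 m / 52.6 m) * 100
CR = 0.3536 * 100 = 35.4%

35.4


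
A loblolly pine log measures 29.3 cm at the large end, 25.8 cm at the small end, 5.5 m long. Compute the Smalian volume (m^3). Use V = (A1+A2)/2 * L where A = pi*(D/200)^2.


Smalian: V = (A1 + A2)/2 * L,  A = pi*(D/200)^2
A1 = pi*(29.3/200)^2 = 0.067426 m^2
A2 = pi*(25.8/200)^2 = 0.052279 m^2
V = (0.067426+0.052279)/2*5.5 = 0.3292 m^3

0.3292


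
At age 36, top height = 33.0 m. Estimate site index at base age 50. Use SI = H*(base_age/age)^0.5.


Formula: SI = H_dom * (base_age / age)^0.5
Age ratio = 50 / 36 = 1.38889
sqrt(age_ratio) = 1.17851
SI = 33.0 * 1.17851 = 38.9 m

38.9


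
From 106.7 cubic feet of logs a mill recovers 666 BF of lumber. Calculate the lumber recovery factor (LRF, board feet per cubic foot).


Formula: LRF = Lumber Output (BF) / Log Input (ft^3)
LRF = 666 BF / 106.7 ft^3
LRF = 6.24 BF/ft^3

6.24


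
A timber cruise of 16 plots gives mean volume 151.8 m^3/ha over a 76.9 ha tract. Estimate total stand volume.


Formula: Total Volume = Mean Volume per ha * Total Area
Total Volume = 151.8 m^3/ha * 76.9 ha
Total Volume = 11673 m^3

11673


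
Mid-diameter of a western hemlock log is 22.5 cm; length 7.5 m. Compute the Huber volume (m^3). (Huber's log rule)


Huber: V = Am * L,  Am = pi*(Dm/200)^2
Am = pi*(22.5/200)^2 = 0.039761 m^2
V = 0.039761*7.5 = 0.2982 m^3

0.2982


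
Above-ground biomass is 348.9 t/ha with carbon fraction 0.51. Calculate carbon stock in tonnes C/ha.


Formula: Carbon Stock = Biomass * Carbon Fraction
C = 348.9 t/ha * 0.51
C = 177.9 t C/ha

177.9


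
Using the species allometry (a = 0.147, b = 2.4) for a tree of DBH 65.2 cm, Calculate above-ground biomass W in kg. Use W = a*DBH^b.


Formula: W = a * DBH^b  (allometric power law)
DBH^b = 65.2^2.4 = 22604.4648
W = 0.147 * 22604.4648 = 3322.9 kg

3322.9


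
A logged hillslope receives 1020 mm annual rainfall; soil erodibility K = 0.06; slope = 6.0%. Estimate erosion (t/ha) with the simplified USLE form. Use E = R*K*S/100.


Formula: E = R * K * S / 100  (simplified USLE)
R * K = 1020 * 0.06 = 61.2
E = 61.2 * 6.0 / 100 = 3.67 t/ha

3.67


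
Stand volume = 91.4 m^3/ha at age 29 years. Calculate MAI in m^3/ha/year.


Formula: MAI = Total Volume / Stand Age
MAI = 91.4 m^3/ha / 29 years
MAI = 3.15 m^3/ha/year

3.15


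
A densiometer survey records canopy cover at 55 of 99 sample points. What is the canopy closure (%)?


Formula: Canopy closure = covered points / total points * 100
Closure = 55 / 99 * 100
Closure = 0.5556 * 100 = 55.6%

55.6


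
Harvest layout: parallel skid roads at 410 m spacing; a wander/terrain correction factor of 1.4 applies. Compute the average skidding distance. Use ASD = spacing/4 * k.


Formula: ASD = (spacing / 4) * correction
Uncorrected distance = spacing / 4 = 410 / 4 = 102.5 m
ASD = 102.5 * 1.4 = 144 m

144


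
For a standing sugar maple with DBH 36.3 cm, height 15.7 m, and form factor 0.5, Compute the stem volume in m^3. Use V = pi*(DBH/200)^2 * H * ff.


Formula: V = pi * (DBH/200)^2 * H * ff
Radius = DBH/200 = 36.3/200 = 0.1815 m
Radius^2 = 0.1815^2 = 0.03294225 m^2
V = pi * 0.03294225 * 15.7 * 0.5
V = 0.812 m^3

0.812


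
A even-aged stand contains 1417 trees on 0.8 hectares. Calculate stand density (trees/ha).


Formula: Stand Density = N_trees / Area_ha
Density = 1417 trees / 0.8 ha
Density = 1771 trees/ha

1771


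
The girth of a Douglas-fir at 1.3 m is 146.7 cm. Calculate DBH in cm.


Formula: DBH = C / pi
DBH = 146.7 / pi
pi = 3.14159...
DBH = 46.7 cm

46.7


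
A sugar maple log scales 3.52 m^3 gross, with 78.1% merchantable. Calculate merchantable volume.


Formula: MV = V_total * (merchantable_pct / 100)
Merchantable fraction = 78.1% / 100 = 0.781
MV = 3.52 m^3 * 0.781 = 2.749 m^3

2.749


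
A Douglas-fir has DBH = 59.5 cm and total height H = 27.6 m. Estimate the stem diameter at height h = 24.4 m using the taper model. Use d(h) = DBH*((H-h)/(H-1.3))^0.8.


Taper: d(h) = DBH * ((H - h) / (H - 1.3))^0.8
Numerator = H - h = 27.6 - 24.4 = 3.2 m
Denominator = H - 1.3 = 27.6 - 1.3 = 26.3 m
Ratio = 3.2 / 26.3 = 0.12167
d = 59.5 * 0.12167^0.8 = 11.0 cm

11.0


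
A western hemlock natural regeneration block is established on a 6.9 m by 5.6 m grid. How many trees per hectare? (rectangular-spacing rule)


Formula: TPH = 10000 m^2/ha / (spacing_x * spacing_y)
Area per tree = 6.9 m * 5.6 m = 38.64 m^2
TPH = 10000 / 38.64 = 259 trees/ha

259


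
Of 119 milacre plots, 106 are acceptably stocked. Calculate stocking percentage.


Formula: Stocking % = stocked plots / total plots * 100
Stocking = 106 / 119 * 100
Stocking = 0.8908 * 100 = 89.1%

89.1


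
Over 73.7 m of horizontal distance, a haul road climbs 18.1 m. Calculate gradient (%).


Formula: Gradient = rise / run * 100
Gradient = 18.1 / 73.7 * 100 = 24.6%

24.6


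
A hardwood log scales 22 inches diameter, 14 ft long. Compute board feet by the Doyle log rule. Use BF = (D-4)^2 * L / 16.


Doyle: BF = (D - 4)^2 * L / 16
Adjusted diameter = 22 - 4 = 18 in
(D-4)^2 = 18^2 = 324
BF = 324 * 14 / 16 = 284 BF

284


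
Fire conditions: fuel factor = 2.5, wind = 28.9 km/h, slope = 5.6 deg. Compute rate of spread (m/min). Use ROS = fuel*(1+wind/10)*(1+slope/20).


Formula: ROS = fuel * (1 + wind/10) * (1 + slope/20)
Wind factor = 1 + 28.9/10 = 3.89
Slope factor = 1 + 5.6/20 = 1.28
ROS = 2.5 * 3.89 * 1.28 = 12.45 m/min

12.45


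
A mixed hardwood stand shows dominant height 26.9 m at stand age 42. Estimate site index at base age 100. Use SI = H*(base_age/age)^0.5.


Formula: SI = H_dom * (base_age / age)^0.5
Age ratio = 100 / 42 = 2.38095
sqrt(age_ratio) = 1.54303
SI = 26.9 * 1.54303 = 41.5 m

41.5


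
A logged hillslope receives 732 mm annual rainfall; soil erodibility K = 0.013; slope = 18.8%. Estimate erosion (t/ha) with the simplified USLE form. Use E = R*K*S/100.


Formula: E = R * K * S / 100  (simplified USLE)
R * K = 732 * 0.013 = 9.516
E = 9.516 * 18.8 / 100 = 1.79 t/ha

1.79


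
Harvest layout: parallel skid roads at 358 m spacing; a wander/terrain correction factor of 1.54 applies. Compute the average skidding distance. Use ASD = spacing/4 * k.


Formula: ASD = (spacing / 4) * correction
Uncorrected distance = spacing / 4 = 358 / 4 = 89.5 m
ASD = 89.5 * 1.54 = 138 m

138


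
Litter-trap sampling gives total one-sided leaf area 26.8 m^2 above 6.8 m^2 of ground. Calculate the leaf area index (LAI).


Formula: LAI = total leaf area / ground area  (dimensionless)
LAI = 26.8 m^2 / 6.8 m^2
LAI = 3.94

3.94


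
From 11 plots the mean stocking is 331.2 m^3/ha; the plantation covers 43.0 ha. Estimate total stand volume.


Formula: Total Volume = Mean Volume per ha * Total Area
Total Volume = 331.2 m^3/ha * 43.0 ha
Total Volume = 14242 m^3

14242


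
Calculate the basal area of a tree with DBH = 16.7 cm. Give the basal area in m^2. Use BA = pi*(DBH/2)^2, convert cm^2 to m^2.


Formula: BA = pi * (DBH/2)^2 / 10000  (cm^2 to m^2)
Radius = DBH/2 = 16.7/2 = 8.35 cm
BA = pi * 8.35^2 / 10000
   = 219.0397 cm^2 / 10000
   = 0.0219 m^2

0.0219


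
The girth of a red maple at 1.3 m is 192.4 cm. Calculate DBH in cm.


Formula: DBH = C / pi
DBH = 192.4 / pi
pi = 3.14159...
DBH = 61.2 cm

61.2


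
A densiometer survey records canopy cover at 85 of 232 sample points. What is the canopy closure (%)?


Formula: Canopy closure = covered points / total points * 100
Closure = 85 / 232 * 100
Closure = 0.3664 * 100 = 36.6%

36.6


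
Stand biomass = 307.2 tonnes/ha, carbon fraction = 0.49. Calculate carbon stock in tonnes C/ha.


Formula: Carbon Stock = Biomass * Carbon Fraction
C = 307.2 t/ha * 0.49
C = 150.5 t C/ha

150.5


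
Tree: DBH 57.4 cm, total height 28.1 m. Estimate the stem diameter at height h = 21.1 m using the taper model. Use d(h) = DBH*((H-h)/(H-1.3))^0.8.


Taper: d(h) = DBH * ((H - h) / (H - 1.3))^0.8
Numerator = H - h = 28.1 - 21.1 = 7.0 m
Denominator = H - 1.3 = 28.1 - 1.3 = 26.8 m
Ratio = 7.0 / 26.8 = 0.26119
d = 57.4 * 0.26119^0.8 = 19.6 cm

19.6


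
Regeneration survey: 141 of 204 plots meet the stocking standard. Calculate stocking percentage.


Formula: Stocking % = stocked plots / total plots * 100
Stocking = 141 / 204 * 100
Stocking = 0.6912 * 100 = 69.1%

69.1


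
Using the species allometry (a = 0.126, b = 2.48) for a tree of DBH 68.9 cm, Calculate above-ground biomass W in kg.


Formula: W = a * DBH^b  (allometric power law)
DBH^b = 68.9^2.48 = 36206.2604
W = 0.126 * 36206.2604 = 4562.0 kg

4562.0


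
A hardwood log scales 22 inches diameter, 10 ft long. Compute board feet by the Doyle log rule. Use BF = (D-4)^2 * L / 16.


Doyle: BF = (D - 4)^2 * L / 16
Adjusted diameter = 22 - 4 = 18 in
(D-4)^2 = 18^2 = 324
BF = 324 * 10 / 16 = 203 BF

203


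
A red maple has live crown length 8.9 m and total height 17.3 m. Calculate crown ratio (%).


Formula: Crown Ratio = (Crown Length / Total Height) * 100
CR = (8.9 m / 17.3 m) * 100
CR = 0.5145 * 100 = 51.4%

51.4


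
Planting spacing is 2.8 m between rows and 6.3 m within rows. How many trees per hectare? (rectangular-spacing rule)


Formula: TPH = 10000 m^2/ha / (spacing_x * spacing_y)
Area per tree = 2.8 m * 6.3 m = 17.64 m^2
TPH = 10000 / 17.64 = 567 trees/ha

567


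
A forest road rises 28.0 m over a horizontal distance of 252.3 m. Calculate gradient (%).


Formula: Gradient = rise / run * 100
Gradient = 28.0 / 252.3 * 100 = 11.1%

11.1


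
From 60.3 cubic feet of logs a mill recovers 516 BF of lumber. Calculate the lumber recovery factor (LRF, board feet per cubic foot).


Formula: LRF = Lumber Output (BF) / Log Input (ft^3)
LRF = 516 BF / 60.3 ft^3
LRF = 8.56 BF/ft^3

8.56


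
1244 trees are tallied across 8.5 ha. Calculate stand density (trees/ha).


Formula: Stand Density = N_trees / Area_ha
Density = 1244 trees / 8.5 ha
Density = 146 trees/ha

146


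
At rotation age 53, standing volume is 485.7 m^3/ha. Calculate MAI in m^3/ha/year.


Formula: MAI = Total Volume / Stand Age
MAI = 485.7 m^3/ha / 53 years
MAI = 9.16 m^3/ha/year

9.16


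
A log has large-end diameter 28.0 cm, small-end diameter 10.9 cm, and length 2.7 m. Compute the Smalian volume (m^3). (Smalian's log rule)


Smalian: V = (A1 + A2)/2 * L,  A = pi*(D/200)^2
A1 = pi*(28.0/200)^2 = 0.061575 m^2
A2 = pi*(10.9/200)^2 = 0.009331 m^2
V = (0.061575+0.009331)/2*2.7 = 0.0957 m^3

0.0957


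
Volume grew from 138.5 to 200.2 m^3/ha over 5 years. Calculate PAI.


Formula: PAI = (V_T2 - V_T1) / (T2 - T1)
Volume increment = 200.2 - 138.5 = 61.7 m^3/ha
PAI = 61.7 / 5 = 12.34 m^3/ha/year

12.34


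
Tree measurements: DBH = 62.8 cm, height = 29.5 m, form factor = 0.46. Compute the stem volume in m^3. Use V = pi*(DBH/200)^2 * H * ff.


Formula: V = pi * (DBH/200)^2 * H * ff
Radius = DBH/200 = 62.8/200 = 0.314 m
Radius^2 = 0.314^2 = 0.098596 m^2
V = pi * 0.098596 * 29.5 * 0.46
V = 4.203 m^3

4.203


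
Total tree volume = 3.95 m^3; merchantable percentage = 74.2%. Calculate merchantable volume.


Formula: MV = V_total * (merchantable_pct / 100)
Merchantable fraction = 74.2% / 100 = 0.742
MV = 3.95 m^3 * 0.742 = 2.931 m^3

2.931


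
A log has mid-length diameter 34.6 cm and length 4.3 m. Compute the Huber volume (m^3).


Huber: V = Am * L,  Am = pi*(Dm/200)^2
Am = pi*(34.6/200)^2 = 0.094025 m^2
V = 0.094025*4.3 = 0.4043 m^3

0.4043


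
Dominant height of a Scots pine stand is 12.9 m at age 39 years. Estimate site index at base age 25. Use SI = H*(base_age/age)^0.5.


Formula: SI = H_dom * (base_age / age)^0.5
Age ratio = 25 / 39 = 0.64103
sqrt(age_ratio) = 0.80064
SI = 12.9 * 0.80064 = 10.3 m

10.3


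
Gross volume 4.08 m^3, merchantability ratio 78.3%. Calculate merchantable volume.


Formula: MV = V_total * (merchantable_pct / 100)
Merchantable fraction = 78.3% / 100 = 0.783
MV = 4.08 m^3 * 0.783 = 3.195 m^3

3.195


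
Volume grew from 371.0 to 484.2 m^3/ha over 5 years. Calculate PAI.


Formula: PAI = (V_T2 - V_T1) / (T2 - T1)
Volume increment = 484.2 - 371.0 = 113.2 m^3/ha
PAI = 113.2 / 5 = 22.64 m^3/ha/year

22.64


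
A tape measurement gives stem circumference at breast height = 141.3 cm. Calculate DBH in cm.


Formula: DBH = C / pi
DBH = 141.3 / pi
pi = 3.14159...
DBH = 45.0 cm

45.0


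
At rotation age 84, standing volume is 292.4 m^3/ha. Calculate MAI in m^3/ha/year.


Formula: MAI = Total Volume / Stand Age
MAI = 292.4 m^3/ha / 84 years
MAI = 3.48 m^3/ha/year

3.48


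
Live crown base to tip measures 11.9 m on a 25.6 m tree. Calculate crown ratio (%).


Formula: Crown Ratio = (Crown Length / Total Height) * 100
CR = (11.9 m / 25.6 m) * 100
CR = 0.4648 * 100 = 46.5%

46.5


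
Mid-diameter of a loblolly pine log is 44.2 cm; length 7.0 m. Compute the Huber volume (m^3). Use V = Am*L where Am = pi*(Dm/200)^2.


Huber: V = Am * L,  Am = pi*(Dm/200)^2
Am = pi*(44.2/200)^2 = 0.153439 m^2
V = 0.153439*7.0 = 1.0741 m^3

1.0741


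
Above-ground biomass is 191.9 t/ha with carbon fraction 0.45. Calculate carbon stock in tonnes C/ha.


Formula: Carbon Stock = Biomass * Carbon Fraction
C = 191.9 t/ha * 0.45
C = 86.4 t C/ha

86.4


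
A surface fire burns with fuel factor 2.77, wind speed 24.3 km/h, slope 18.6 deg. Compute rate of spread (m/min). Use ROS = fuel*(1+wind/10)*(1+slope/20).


Formula: ROS = fuel * (1 + wind/10) * (1 + slope/20)
Wind factor = 1 + 24.3/10 = 3.43
Slope factor = 1 + 18.6/20 = 1.93
ROS = 2.77 * 3.43 * 1.93 = 18.34 m/min

18.34


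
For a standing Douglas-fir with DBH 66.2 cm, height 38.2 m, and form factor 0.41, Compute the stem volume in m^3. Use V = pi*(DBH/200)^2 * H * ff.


Formula: V = pi * (DBH/200)^2 * H * ff
Radius = DBH/200 = 66.2/200 = 0.331 m
Radius^2 = 0.331^2 = 0.109561 m^2
V = pi * 0.109561 * 38.2 * 0.41
V = 5.391 m^3

5.391


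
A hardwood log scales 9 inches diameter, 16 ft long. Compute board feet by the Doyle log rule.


Doyle: BF = (D - 4)^2 * L / 16
Adjusted diameter = 9 - 4 = 5 in
(D-4)^2 = 5^2 = 25
BF = 25 * 16 / 16 = 25 BF

25


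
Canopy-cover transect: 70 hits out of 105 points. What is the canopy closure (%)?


Formula: Canopy closure = covered points / total points * 100
Closure = 70 / 105 * 100
Closure = 0.6667 * 100 = 66.7%

66.7


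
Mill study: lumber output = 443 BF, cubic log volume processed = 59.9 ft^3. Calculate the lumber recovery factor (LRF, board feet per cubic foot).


Formula: LRF = Lumber Output (BF) / Log Input (ft^3)
LRF = 443 BF / 59.9 ft^3
LRF = 7.4 BF/ft^3

7.4


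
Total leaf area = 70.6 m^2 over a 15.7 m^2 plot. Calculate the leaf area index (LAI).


Formula: LAI = total leaf area / ground area  (dimensionless)
LAI = 70.6 m^2 / 15.7 m^2
LAI = 4.5

4.5


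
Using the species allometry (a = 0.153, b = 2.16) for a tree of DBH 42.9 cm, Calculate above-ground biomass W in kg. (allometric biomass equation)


Formula: W = a * DBH^b  (allometric power law)
DBH^b = 42.9^2.16 = 3358.2092
W = 0.153 * 3358.2092 = 513.8 kg

513.8


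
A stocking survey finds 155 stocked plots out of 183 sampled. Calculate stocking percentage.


Formula: Stocking % = stocked plots / total plots * 100
Stocking = 155 / 183 * 100
Stocking = 0.847 * 100 = 84.7%

84.7


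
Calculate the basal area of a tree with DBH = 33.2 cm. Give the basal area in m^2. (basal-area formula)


Formula: BA = pi * (DBH/2)^2 / 10000  (cm^2 to m^2)
Radius = DBH/2 = 33.2/2 = 16.6 cm
BA = pi * 16.6^2 / 10000
   = 865.6973 cm^2 / 10000
   = 0.0866 m^2

0.0866


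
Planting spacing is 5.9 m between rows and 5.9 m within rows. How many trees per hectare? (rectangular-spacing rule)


Formula: TPH = 10000 m^2/ha / (spacing_x * spacing_y)
Area per tree = 5.9 m * 5.9 m = 34.81 m^2
TPH = 10000 / 34.81 = 287 trees/ha

287


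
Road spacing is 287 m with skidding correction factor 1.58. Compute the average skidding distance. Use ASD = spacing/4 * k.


Formula: ASD = (spacing / 4) * correction
Uncorrected distance = spacing / 4 = 287 / 4 = 71.75 m
ASD = 71.75 * 1.58 = 113 m

113


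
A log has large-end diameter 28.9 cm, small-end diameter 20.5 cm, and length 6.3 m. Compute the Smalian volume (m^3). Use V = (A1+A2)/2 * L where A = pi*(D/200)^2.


Smalian: V = (A1 + A2)/2 * L,  A = pi*(D/200)^2
A1 = pi*(28.9/200)^2 = 0.065597 m^2
A2 = pi*(20.5/200)^2 = 0.033006 m^2
V = (0.065597+0.033006)/2*6.3 = 0.3106 m^3

0.3106


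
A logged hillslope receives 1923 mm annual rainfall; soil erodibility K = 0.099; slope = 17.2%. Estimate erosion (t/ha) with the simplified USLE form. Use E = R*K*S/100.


Formula: E = R * K * S / 100  (simplified USLE)
R * K = 1923 * 0.099 = 190.377
E = 190.377 * 17.2 / 100 = 32.74 t/ha

32.74


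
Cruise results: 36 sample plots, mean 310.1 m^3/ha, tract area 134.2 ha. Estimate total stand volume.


Formula: Total Volume = Mean Volume per ha * Total Area
Total Volume = 310.1 m^3/ha * 134.2 ha
Total Volume = 41615 m^3

41615


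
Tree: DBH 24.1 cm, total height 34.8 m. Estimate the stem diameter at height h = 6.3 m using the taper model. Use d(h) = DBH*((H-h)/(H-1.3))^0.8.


Taper: d(h) = DBH * ((H - h) / (H - 1.3))^0.8
Numerator = H - h = 34.8 - 6.3 = 28.5 m
Denominator = H - 1.3 = 34.8 - 1.3 = 33.5 m
Ratio = 28.5 / 33.5 = 0.85075
d = 24.1 * 0.85075^0.8 = 21.2 cm

21.2


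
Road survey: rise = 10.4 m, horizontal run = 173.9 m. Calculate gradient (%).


Formula: Gradient = rise / run * 100
Gradient = 10.4 / 173.9 * 100 = 6.0%

6.0


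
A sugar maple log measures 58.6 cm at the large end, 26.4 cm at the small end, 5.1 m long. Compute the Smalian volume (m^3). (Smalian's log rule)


Smalian: V = (A1 + A2)/2 * L,  A = pi*(D/200)^2
A1 = pi*(58.6/200)^2 = 0.269703 m^2
A2 = pi*(26.4/200)^2 = 0.054739 m^2
V = (0.269703+0.054739)/2*5.1 = 0.8273 m^3

0.8273


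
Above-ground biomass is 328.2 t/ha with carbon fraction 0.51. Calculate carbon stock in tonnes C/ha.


Formula: Carbon Stock = Biomass * Carbon Fraction
C = 328.2 t/ha * 0.51
C = 167.4 t C/ha

167.4


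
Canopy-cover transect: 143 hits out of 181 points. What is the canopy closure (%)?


Formula: Canopy closure = covered points / total points * 100
Closure = 143 / 181 * 100
Closure = 0.7901 * 100 = 79.0%

79.0


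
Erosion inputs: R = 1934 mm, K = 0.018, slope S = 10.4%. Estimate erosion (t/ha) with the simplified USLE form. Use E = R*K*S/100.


Formula: E = R * K * S / 100  (simplified USLE)
R * K = 1934 * 0.018 = 34.812
E = 34.812 * 10.4 / 100 = 3.62 t/ha

3.62


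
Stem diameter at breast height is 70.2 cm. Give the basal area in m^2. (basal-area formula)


Formula: BA = pi * (DBH/2)^2 / 10000  (cm^2 to m^2)
Radius = DBH/2 = 70.2/2 = 35.1 cm
BA = pi * 35.1^2 / 10000
   = 3870.4736 cm^2 / 10000
   = 0.387 m^2

0.387


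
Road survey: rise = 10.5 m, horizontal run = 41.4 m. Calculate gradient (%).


Formula: Gradient = rise / run * 100
Gradient = 10.5 / 41.4 * 100 = 25.4%

25.4


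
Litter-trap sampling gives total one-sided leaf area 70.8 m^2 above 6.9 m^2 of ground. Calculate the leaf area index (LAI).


Formula: LAI = total leaf area / ground area  (dimensionless)
LAI = 70.8 m^2 / 6.9 m^2
LAI = 10.26

10.26


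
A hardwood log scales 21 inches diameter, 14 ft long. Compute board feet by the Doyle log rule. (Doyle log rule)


Doyle: BF = (D - 4)^2 * L / 16
Adjusted diameter = 21 - 4 = 17 in
(D-4)^2 = 17^2 = 289
BF = 289 * 14 / 16 = 253 BF

253
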